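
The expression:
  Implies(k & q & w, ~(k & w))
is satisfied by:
  {w: False, k: False, q: False}
  {q: True, w: False, k: False}
  {k: True, w: False, q: False}
  {q: True, k: True, w: False}
  {w: True, q: False, k: False}
  {q: True, w: True, k: False}
  {k: True, w: True, q: False}


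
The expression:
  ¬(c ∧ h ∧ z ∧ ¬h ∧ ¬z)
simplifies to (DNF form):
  True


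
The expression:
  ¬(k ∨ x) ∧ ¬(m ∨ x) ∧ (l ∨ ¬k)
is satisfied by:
  {x: False, k: False, m: False}


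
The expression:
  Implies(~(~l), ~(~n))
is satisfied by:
  {n: True, l: False}
  {l: False, n: False}
  {l: True, n: True}


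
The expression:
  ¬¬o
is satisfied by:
  {o: True}


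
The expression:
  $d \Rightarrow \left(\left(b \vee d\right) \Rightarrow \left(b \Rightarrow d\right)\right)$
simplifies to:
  $\text{True}$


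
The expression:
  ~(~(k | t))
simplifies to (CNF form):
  k | t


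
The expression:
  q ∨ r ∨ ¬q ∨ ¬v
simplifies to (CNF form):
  True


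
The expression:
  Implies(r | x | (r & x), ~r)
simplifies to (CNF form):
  ~r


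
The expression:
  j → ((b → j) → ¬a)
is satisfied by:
  {a: False, j: False}
  {j: True, a: False}
  {a: True, j: False}


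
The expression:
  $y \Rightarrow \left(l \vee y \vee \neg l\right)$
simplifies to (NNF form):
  $\text{True}$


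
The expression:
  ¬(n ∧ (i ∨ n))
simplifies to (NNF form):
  ¬n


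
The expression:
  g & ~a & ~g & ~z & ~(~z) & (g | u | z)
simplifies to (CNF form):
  False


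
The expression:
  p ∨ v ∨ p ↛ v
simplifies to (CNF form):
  p ∨ v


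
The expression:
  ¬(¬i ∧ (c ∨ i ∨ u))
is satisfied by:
  {i: True, c: False, u: False}
  {i: True, u: True, c: False}
  {i: True, c: True, u: False}
  {i: True, u: True, c: True}
  {u: False, c: False, i: False}


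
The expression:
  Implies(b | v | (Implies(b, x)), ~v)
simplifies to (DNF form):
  ~v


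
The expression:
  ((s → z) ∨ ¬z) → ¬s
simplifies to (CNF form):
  ¬s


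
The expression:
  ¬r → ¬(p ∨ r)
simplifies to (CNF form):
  r ∨ ¬p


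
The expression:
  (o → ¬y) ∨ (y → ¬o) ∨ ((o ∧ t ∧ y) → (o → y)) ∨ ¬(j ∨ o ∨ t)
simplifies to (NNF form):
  True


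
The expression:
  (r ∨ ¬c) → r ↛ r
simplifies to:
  c ∧ ¬r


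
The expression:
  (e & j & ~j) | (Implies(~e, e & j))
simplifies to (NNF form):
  e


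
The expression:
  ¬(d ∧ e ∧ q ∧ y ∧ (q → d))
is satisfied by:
  {e: False, q: False, d: False, y: False}
  {y: True, e: False, q: False, d: False}
  {d: True, e: False, q: False, y: False}
  {y: True, d: True, e: False, q: False}
  {q: True, y: False, e: False, d: False}
  {y: True, q: True, e: False, d: False}
  {d: True, q: True, y: False, e: False}
  {y: True, d: True, q: True, e: False}
  {e: True, d: False, q: False, y: False}
  {y: True, e: True, d: False, q: False}
  {d: True, e: True, y: False, q: False}
  {y: True, d: True, e: True, q: False}
  {q: True, e: True, d: False, y: False}
  {y: True, q: True, e: True, d: False}
  {d: True, q: True, e: True, y: False}


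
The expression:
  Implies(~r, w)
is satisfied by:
  {r: True, w: True}
  {r: True, w: False}
  {w: True, r: False}


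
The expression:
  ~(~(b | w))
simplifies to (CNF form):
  b | w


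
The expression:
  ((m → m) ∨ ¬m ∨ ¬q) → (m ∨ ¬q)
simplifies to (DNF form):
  m ∨ ¬q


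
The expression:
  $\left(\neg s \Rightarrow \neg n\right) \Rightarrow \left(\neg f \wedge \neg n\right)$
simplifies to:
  $\left(n \wedge \neg s\right) \vee \left(\neg f \wedge \neg n\right)$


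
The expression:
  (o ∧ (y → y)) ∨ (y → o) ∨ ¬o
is always true.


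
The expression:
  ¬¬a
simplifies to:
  a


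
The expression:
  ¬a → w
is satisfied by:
  {a: True, w: True}
  {a: True, w: False}
  {w: True, a: False}


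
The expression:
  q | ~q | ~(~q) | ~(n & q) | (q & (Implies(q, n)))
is always true.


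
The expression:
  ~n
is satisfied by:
  {n: False}


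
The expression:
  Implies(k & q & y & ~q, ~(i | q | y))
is always true.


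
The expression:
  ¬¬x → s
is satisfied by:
  {s: True, x: False}
  {x: False, s: False}
  {x: True, s: True}


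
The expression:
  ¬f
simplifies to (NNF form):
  ¬f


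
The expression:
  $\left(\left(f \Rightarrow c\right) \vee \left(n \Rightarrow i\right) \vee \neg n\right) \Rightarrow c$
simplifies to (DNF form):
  $c \vee \left(f \wedge n \wedge \neg i\right)$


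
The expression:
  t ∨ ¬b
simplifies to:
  t ∨ ¬b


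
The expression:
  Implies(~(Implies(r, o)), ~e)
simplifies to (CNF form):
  o | ~e | ~r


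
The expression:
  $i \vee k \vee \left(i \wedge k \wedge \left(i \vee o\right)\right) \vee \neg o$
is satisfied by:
  {i: True, k: True, o: False}
  {i: True, o: False, k: False}
  {k: True, o: False, i: False}
  {k: False, o: False, i: False}
  {i: True, k: True, o: True}
  {i: True, o: True, k: False}
  {k: True, o: True, i: False}


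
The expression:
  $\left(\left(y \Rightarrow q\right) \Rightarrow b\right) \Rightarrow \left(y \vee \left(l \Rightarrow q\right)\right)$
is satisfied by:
  {y: True, q: True, l: False, b: False}
  {y: True, l: False, q: False, b: False}
  {q: True, y: False, l: False, b: False}
  {y: False, l: False, q: False, b: False}
  {b: True, y: True, q: True, l: False}
  {b: True, y: True, l: False, q: False}
  {b: True, q: True, y: False, l: False}
  {b: True, y: False, l: False, q: False}
  {y: True, l: True, q: True, b: False}
  {y: True, l: True, b: False, q: False}
  {l: True, q: True, b: False, y: False}
  {l: True, b: False, q: False, y: False}
  {y: True, l: True, b: True, q: True}
  {y: True, l: True, b: True, q: False}
  {l: True, b: True, q: True, y: False}


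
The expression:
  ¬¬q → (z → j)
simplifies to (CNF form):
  j ∨ ¬q ∨ ¬z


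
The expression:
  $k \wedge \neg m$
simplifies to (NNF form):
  $k \wedge \neg m$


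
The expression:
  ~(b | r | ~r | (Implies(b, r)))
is never true.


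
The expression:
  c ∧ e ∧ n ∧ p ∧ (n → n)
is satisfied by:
  {c: True, p: True, e: True, n: True}


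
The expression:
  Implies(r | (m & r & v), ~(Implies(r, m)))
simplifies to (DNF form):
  ~m | ~r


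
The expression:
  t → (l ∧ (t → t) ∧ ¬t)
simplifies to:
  ¬t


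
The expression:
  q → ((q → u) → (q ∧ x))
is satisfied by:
  {x: True, u: False, q: False}
  {u: False, q: False, x: False}
  {x: True, q: True, u: False}
  {q: True, u: False, x: False}
  {x: True, u: True, q: False}
  {u: True, x: False, q: False}
  {x: True, q: True, u: True}


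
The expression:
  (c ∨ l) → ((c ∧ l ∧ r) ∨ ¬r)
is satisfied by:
  {l: False, r: False, c: False}
  {c: True, l: False, r: False}
  {l: True, c: False, r: False}
  {c: True, l: True, r: False}
  {r: True, c: False, l: False}
  {r: True, c: True, l: True}


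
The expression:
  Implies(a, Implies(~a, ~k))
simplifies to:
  True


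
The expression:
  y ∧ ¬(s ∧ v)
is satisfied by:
  {y: True, s: False, v: False}
  {v: True, y: True, s: False}
  {s: True, y: True, v: False}


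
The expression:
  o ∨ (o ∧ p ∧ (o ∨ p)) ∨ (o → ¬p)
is always true.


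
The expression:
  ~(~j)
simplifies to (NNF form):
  j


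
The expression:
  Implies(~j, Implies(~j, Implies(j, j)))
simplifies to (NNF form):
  True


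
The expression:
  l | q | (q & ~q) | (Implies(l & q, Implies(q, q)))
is always true.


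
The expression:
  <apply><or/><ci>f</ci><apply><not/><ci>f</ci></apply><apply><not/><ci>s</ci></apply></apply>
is always true.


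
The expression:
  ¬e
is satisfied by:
  {e: False}


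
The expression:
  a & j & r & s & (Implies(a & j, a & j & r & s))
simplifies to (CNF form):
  a & j & r & s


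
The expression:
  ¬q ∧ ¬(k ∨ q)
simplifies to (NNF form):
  ¬k ∧ ¬q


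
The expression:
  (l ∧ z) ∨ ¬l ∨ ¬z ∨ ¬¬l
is always true.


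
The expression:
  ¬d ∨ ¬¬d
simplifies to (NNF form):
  True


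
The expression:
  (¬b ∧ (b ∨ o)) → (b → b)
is always true.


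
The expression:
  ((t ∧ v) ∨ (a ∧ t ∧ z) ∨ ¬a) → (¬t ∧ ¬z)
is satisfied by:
  {a: True, v: False, t: False, z: False}
  {a: True, v: True, t: False, z: False}
  {a: False, v: False, t: False, z: False}
  {v: True, a: False, t: False, z: False}
  {a: True, z: True, v: False, t: False}
  {a: True, z: True, v: True, t: False}
  {v: False, t: True, a: True, z: False}


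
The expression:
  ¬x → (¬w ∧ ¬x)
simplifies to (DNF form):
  x ∨ ¬w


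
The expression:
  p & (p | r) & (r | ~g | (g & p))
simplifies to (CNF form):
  p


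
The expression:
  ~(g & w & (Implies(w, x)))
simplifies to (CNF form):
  ~g | ~w | ~x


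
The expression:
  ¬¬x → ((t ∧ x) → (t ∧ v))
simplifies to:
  v ∨ ¬t ∨ ¬x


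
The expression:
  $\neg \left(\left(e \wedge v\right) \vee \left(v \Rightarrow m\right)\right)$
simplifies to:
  $v \wedge \neg e \wedge \neg m$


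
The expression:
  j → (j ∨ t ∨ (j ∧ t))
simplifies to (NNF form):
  True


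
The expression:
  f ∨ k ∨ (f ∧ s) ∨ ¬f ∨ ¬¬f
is always true.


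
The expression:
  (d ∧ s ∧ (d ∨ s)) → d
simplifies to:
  True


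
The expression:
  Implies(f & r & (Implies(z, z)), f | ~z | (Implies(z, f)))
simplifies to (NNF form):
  True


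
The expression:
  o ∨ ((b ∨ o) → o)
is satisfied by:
  {o: True, b: False}
  {b: False, o: False}
  {b: True, o: True}


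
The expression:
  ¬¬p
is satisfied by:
  {p: True}


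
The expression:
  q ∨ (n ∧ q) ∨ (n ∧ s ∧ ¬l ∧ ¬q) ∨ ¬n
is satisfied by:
  {q: True, s: True, l: False, n: False}
  {q: True, s: False, l: False, n: False}
  {q: True, l: True, s: True, n: False}
  {q: True, l: True, s: False, n: False}
  {s: True, q: False, l: False, n: False}
  {s: False, q: False, l: False, n: False}
  {l: True, s: True, q: False, n: False}
  {l: True, s: False, q: False, n: False}
  {n: True, q: True, s: True, l: False}
  {n: True, q: True, s: False, l: False}
  {n: True, q: True, l: True, s: True}
  {n: True, q: True, l: True, s: False}
  {n: True, s: True, l: False, q: False}


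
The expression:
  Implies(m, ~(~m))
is always true.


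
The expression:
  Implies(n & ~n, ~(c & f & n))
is always true.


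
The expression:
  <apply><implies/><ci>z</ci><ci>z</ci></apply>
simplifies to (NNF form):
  <true/>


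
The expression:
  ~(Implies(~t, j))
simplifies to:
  ~j & ~t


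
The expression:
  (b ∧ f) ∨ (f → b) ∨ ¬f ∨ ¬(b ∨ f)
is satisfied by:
  {b: True, f: False}
  {f: False, b: False}
  {f: True, b: True}


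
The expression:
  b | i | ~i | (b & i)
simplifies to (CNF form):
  True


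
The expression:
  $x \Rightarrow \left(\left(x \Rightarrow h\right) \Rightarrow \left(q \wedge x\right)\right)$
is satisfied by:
  {q: True, h: False, x: False}
  {h: False, x: False, q: False}
  {x: True, q: True, h: False}
  {x: True, h: False, q: False}
  {q: True, h: True, x: False}
  {h: True, q: False, x: False}
  {x: True, h: True, q: True}


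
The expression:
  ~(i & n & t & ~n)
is always true.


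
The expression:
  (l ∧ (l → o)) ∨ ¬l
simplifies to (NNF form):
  o ∨ ¬l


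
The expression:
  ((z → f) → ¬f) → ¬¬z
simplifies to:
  f ∨ z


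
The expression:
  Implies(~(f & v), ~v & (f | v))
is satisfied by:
  {f: True}


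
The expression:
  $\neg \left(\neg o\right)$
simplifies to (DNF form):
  $o$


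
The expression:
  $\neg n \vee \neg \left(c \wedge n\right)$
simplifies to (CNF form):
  $\neg c \vee \neg n$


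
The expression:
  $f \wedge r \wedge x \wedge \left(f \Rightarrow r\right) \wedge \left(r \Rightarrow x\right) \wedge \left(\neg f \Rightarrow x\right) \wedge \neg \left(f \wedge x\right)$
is never true.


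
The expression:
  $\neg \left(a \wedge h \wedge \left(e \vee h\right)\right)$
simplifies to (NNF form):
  $\neg a \vee \neg h$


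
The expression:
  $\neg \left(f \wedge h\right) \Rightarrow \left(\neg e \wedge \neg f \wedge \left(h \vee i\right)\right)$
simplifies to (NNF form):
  $\left(f \vee \neg e\right) \wedge \left(h \vee i\right) \wedge \left(h \vee \neg f\right)$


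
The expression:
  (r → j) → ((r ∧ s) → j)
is always true.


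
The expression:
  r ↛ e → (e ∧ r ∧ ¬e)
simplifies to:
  e ∨ ¬r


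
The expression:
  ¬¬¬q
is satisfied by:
  {q: False}


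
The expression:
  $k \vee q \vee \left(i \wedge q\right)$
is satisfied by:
  {k: True, q: True}
  {k: True, q: False}
  {q: True, k: False}


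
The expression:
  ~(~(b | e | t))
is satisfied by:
  {b: True, t: True, e: True}
  {b: True, t: True, e: False}
  {b: True, e: True, t: False}
  {b: True, e: False, t: False}
  {t: True, e: True, b: False}
  {t: True, e: False, b: False}
  {e: True, t: False, b: False}


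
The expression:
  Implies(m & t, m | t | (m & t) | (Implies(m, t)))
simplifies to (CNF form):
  True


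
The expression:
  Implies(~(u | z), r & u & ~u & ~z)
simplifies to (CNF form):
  u | z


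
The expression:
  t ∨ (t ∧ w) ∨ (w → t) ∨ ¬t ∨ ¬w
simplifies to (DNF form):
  True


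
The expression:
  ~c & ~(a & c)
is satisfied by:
  {c: False}


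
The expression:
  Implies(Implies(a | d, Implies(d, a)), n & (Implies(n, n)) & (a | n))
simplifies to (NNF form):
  n | (d & ~a)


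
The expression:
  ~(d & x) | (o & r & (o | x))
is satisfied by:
  {r: True, o: True, d: False, x: False}
  {r: True, o: False, d: False, x: False}
  {o: True, r: False, d: False, x: False}
  {r: False, o: False, d: False, x: False}
  {r: True, x: True, o: True, d: False}
  {r: True, x: True, o: False, d: False}
  {x: True, o: True, r: False, d: False}
  {x: True, r: False, o: False, d: False}
  {r: True, d: True, o: True, x: False}
  {r: True, d: True, o: False, x: False}
  {d: True, o: True, r: False, x: False}
  {d: True, r: False, o: False, x: False}
  {r: True, x: True, d: True, o: True}


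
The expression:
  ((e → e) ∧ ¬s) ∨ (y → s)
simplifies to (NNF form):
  True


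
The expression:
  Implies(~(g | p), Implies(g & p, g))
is always true.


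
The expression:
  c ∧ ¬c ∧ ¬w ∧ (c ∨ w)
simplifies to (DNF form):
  False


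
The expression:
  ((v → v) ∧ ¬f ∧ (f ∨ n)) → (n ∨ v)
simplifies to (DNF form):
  True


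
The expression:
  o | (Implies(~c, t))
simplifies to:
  c | o | t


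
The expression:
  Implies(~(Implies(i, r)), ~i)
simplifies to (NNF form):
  r | ~i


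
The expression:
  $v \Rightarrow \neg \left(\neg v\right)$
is always true.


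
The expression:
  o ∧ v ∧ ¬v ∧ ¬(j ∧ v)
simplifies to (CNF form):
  False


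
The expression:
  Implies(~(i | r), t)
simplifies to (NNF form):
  i | r | t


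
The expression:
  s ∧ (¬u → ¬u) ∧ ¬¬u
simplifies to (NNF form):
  s ∧ u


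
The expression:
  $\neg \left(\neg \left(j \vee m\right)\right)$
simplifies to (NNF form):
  $j \vee m$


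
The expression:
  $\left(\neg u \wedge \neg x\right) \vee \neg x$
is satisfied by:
  {x: False}


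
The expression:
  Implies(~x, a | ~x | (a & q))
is always true.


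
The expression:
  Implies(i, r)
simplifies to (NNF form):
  r | ~i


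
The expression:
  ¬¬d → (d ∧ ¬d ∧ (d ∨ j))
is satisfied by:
  {d: False}


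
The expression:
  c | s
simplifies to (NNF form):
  c | s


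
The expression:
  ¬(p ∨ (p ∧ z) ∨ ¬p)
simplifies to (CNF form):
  False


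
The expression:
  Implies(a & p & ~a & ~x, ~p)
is always true.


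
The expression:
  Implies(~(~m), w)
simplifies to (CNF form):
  w | ~m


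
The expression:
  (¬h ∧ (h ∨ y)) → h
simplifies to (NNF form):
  h ∨ ¬y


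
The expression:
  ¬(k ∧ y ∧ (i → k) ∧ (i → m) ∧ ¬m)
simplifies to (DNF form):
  i ∨ m ∨ ¬k ∨ ¬y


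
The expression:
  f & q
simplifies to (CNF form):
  f & q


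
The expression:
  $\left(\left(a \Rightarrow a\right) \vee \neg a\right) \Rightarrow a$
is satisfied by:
  {a: True}


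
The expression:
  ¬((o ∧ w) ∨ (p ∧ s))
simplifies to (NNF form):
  (¬o ∧ ¬p) ∨ (¬o ∧ ¬s) ∨ (¬p ∧ ¬w) ∨ (¬s ∧ ¬w)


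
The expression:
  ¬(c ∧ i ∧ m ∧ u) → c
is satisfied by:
  {c: True}


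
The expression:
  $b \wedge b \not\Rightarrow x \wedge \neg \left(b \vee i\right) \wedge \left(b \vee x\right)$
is never true.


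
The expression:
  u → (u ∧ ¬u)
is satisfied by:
  {u: False}


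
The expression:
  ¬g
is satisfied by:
  {g: False}


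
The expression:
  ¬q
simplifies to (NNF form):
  ¬q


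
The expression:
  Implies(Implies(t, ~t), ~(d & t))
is always true.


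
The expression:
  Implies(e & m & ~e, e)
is always true.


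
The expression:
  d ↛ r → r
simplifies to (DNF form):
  r ∨ ¬d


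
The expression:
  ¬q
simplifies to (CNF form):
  ¬q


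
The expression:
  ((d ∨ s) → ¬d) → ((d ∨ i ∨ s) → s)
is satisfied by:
  {d: True, s: True, i: False}
  {d: True, s: False, i: False}
  {s: True, d: False, i: False}
  {d: False, s: False, i: False}
  {i: True, d: True, s: True}
  {i: True, d: True, s: False}
  {i: True, s: True, d: False}


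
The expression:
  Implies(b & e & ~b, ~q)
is always true.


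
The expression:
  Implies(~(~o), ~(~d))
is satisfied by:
  {d: True, o: False}
  {o: False, d: False}
  {o: True, d: True}


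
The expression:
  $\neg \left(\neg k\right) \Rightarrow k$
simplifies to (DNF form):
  $\text{True}$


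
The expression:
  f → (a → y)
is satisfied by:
  {y: True, a: False, f: False}
  {a: False, f: False, y: False}
  {f: True, y: True, a: False}
  {f: True, a: False, y: False}
  {y: True, a: True, f: False}
  {a: True, y: False, f: False}
  {f: True, a: True, y: True}


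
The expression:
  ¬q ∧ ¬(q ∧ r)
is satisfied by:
  {q: False}


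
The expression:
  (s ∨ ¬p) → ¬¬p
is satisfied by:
  {p: True}


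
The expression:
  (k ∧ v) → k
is always true.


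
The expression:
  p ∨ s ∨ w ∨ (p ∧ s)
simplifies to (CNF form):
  p ∨ s ∨ w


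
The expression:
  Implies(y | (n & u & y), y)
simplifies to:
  True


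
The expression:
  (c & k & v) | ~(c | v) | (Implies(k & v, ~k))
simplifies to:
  c | ~k | ~v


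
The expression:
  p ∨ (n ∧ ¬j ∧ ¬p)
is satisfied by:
  {n: True, p: True, j: False}
  {p: True, j: False, n: False}
  {n: True, p: True, j: True}
  {p: True, j: True, n: False}
  {n: True, j: False, p: False}


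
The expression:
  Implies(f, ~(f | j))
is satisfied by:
  {f: False}


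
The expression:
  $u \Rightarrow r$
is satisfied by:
  {r: True, u: False}
  {u: False, r: False}
  {u: True, r: True}


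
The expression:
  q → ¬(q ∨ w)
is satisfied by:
  {q: False}


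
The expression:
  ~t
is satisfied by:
  {t: False}


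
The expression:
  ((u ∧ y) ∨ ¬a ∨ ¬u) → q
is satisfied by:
  {q: True, u: True, a: True, y: False}
  {q: True, u: True, a: False, y: False}
  {q: True, a: True, y: False, u: False}
  {q: True, a: False, y: False, u: False}
  {q: True, u: True, y: True, a: True}
  {q: True, u: True, y: True, a: False}
  {q: True, y: True, a: True, u: False}
  {q: True, y: True, a: False, u: False}
  {u: True, y: False, a: True, q: False}


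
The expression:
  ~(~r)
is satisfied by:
  {r: True}


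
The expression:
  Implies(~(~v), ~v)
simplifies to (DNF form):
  ~v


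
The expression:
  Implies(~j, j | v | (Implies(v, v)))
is always true.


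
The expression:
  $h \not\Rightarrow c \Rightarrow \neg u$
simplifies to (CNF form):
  $c \vee \neg h \vee \neg u$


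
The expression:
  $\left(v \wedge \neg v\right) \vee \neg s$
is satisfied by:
  {s: False}


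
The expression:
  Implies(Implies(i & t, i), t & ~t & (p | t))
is never true.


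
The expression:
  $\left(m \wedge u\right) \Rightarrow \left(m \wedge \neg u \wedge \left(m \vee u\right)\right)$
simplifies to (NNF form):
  $\neg m \vee \neg u$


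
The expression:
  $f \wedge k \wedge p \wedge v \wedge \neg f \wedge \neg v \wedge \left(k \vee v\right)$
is never true.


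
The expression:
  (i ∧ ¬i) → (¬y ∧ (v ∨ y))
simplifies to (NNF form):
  True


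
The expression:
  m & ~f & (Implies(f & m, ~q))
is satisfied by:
  {m: True, f: False}


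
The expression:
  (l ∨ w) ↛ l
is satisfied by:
  {w: True, l: False}


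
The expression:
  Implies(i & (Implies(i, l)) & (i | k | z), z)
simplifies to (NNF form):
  z | ~i | ~l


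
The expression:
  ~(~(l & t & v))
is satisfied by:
  {t: True, v: True, l: True}


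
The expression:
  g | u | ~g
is always true.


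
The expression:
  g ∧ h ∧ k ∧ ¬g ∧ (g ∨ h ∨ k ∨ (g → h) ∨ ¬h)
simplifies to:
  False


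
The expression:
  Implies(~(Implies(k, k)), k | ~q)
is always true.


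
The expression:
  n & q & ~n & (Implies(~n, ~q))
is never true.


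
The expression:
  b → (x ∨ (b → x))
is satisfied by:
  {x: True, b: False}
  {b: False, x: False}
  {b: True, x: True}


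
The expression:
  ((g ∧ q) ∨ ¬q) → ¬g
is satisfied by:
  {g: False}


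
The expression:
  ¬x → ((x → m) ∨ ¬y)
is always true.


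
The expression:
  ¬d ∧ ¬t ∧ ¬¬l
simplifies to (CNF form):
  l ∧ ¬d ∧ ¬t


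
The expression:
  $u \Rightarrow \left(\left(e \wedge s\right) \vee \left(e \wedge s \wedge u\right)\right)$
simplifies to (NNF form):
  $\left(e \wedge s\right) \vee \neg u$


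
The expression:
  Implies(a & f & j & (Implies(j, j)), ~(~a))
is always true.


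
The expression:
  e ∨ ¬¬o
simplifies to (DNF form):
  e ∨ o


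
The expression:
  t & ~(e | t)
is never true.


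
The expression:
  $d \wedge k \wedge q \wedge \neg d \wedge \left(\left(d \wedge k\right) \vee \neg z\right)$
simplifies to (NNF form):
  $\text{False}$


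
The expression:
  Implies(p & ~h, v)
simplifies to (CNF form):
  h | v | ~p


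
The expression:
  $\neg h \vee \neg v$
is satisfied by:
  {h: False, v: False}
  {v: True, h: False}
  {h: True, v: False}


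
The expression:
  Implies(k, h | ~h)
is always true.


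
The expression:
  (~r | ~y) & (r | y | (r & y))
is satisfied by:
  {r: True, y: False}
  {y: True, r: False}


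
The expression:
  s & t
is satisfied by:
  {t: True, s: True}


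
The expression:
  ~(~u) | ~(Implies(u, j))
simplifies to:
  u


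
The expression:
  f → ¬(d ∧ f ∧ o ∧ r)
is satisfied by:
  {o: False, d: False, r: False, f: False}
  {f: True, o: False, d: False, r: False}
  {r: True, o: False, d: False, f: False}
  {f: True, r: True, o: False, d: False}
  {d: True, f: False, o: False, r: False}
  {f: True, d: True, o: False, r: False}
  {r: True, d: True, f: False, o: False}
  {f: True, r: True, d: True, o: False}
  {o: True, r: False, d: False, f: False}
  {f: True, o: True, r: False, d: False}
  {r: True, o: True, f: False, d: False}
  {f: True, r: True, o: True, d: False}
  {d: True, o: True, r: False, f: False}
  {f: True, d: True, o: True, r: False}
  {r: True, d: True, o: True, f: False}


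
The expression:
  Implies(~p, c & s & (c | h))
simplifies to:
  p | (c & s)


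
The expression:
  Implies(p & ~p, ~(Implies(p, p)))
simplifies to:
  True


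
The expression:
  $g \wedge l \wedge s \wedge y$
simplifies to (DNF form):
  $g \wedge l \wedge s \wedge y$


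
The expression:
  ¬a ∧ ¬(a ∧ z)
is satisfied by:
  {a: False}


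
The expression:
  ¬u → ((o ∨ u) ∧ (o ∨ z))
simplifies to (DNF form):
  o ∨ u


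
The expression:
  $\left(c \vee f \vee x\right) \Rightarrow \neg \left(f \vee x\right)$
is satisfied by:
  {x: False, f: False}


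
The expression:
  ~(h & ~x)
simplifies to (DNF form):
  x | ~h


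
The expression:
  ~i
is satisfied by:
  {i: False}


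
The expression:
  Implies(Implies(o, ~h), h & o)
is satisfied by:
  {h: True, o: True}


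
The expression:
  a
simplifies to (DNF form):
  a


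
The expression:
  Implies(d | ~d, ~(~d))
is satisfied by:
  {d: True}


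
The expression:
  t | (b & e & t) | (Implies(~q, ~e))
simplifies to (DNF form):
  q | t | ~e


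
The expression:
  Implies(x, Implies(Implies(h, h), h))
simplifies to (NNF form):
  h | ~x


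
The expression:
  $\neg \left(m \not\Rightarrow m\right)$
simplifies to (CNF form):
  $\text{True}$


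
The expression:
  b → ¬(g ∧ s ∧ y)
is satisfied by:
  {s: False, y: False, g: False, b: False}
  {b: True, s: False, y: False, g: False}
  {g: True, s: False, y: False, b: False}
  {b: True, g: True, s: False, y: False}
  {y: True, b: False, s: False, g: False}
  {b: True, y: True, s: False, g: False}
  {g: True, y: True, b: False, s: False}
  {b: True, g: True, y: True, s: False}
  {s: True, g: False, y: False, b: False}
  {b: True, s: True, g: False, y: False}
  {g: True, s: True, b: False, y: False}
  {b: True, g: True, s: True, y: False}
  {y: True, s: True, g: False, b: False}
  {b: True, y: True, s: True, g: False}
  {g: True, y: True, s: True, b: False}


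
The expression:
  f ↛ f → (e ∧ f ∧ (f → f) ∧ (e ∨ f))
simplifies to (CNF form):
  True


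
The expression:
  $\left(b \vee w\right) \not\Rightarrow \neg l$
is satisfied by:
  {b: True, w: True, l: True}
  {b: True, l: True, w: False}
  {w: True, l: True, b: False}


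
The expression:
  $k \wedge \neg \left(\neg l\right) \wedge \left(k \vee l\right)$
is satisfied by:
  {k: True, l: True}


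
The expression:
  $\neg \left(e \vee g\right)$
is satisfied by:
  {g: False, e: False}


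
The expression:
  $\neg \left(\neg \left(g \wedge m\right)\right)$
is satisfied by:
  {m: True, g: True}


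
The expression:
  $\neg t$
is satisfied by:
  {t: False}


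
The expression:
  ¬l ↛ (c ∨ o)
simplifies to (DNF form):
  ¬c ∧ ¬l ∧ ¬o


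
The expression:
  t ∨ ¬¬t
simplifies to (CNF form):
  t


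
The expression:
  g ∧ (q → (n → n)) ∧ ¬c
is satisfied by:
  {g: True, c: False}


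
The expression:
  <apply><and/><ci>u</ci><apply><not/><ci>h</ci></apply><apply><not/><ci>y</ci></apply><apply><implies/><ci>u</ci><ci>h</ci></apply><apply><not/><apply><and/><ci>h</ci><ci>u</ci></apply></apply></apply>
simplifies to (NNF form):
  <false/>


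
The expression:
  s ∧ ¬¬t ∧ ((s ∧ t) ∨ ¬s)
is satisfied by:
  {t: True, s: True}


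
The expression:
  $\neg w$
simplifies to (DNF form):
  $\neg w$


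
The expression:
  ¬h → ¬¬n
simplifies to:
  h ∨ n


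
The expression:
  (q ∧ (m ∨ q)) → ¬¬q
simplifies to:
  True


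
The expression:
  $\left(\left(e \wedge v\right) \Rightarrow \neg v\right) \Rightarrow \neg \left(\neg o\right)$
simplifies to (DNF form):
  $o \vee \left(e \wedge v\right)$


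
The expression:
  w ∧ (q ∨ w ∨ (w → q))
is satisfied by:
  {w: True}


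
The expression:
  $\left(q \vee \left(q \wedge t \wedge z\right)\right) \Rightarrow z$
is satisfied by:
  {z: True, q: False}
  {q: False, z: False}
  {q: True, z: True}


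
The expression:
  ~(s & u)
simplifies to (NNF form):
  ~s | ~u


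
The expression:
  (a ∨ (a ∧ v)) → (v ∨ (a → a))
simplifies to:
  True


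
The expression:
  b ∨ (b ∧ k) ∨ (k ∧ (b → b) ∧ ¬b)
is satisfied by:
  {b: True, k: True}
  {b: True, k: False}
  {k: True, b: False}


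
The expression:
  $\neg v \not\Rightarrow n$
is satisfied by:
  {n: False, v: False}


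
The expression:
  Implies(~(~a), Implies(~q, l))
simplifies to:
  l | q | ~a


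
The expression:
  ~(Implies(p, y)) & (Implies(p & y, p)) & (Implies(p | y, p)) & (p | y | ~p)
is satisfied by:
  {p: True, y: False}


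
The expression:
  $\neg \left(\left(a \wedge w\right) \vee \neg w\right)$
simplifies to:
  $w \wedge \neg a$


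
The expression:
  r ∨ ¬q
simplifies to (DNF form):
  r ∨ ¬q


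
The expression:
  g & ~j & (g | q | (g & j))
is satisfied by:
  {g: True, j: False}


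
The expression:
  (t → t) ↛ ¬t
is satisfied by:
  {t: True}


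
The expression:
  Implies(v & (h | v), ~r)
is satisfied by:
  {v: False, r: False}
  {r: True, v: False}
  {v: True, r: False}


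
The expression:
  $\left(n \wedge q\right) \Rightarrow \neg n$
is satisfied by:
  {q: False, n: False}
  {n: True, q: False}
  {q: True, n: False}


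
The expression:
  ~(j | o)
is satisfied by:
  {o: False, j: False}


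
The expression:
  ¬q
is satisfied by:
  {q: False}


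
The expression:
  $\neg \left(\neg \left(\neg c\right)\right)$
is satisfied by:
  {c: False}


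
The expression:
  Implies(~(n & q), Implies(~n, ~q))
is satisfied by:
  {n: True, q: False}
  {q: False, n: False}
  {q: True, n: True}


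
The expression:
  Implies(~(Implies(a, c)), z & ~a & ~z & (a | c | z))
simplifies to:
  c | ~a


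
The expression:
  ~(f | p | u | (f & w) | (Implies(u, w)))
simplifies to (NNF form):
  False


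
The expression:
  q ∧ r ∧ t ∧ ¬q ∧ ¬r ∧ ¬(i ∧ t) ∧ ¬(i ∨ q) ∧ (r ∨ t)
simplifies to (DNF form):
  False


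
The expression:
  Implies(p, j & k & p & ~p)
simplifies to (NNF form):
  ~p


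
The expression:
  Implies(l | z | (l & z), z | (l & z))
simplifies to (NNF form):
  z | ~l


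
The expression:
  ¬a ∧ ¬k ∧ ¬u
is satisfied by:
  {u: False, k: False, a: False}


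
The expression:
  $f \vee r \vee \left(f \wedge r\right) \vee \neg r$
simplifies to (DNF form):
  $\text{True}$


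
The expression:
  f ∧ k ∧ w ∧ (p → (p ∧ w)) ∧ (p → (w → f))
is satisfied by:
  {w: True, f: True, k: True}


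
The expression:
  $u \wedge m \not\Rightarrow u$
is never true.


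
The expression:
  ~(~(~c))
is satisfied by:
  {c: False}


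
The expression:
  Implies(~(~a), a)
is always true.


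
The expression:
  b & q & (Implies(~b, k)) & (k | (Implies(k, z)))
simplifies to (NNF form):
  b & q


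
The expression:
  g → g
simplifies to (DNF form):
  True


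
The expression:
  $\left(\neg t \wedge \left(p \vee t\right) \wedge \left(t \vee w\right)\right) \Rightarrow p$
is always true.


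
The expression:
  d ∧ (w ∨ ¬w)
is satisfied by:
  {d: True}


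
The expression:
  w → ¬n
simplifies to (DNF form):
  ¬n ∨ ¬w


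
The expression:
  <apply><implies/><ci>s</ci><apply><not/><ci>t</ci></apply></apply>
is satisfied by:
  {s: False, t: False}
  {t: True, s: False}
  {s: True, t: False}


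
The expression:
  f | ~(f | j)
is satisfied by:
  {f: True, j: False}
  {j: False, f: False}
  {j: True, f: True}


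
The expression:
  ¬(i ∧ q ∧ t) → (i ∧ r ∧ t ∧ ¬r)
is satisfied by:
  {t: True, i: True, q: True}


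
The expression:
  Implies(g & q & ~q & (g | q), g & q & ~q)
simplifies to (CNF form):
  True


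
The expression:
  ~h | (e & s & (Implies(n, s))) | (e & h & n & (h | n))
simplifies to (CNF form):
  (e | ~h) & (e | n | ~h) & (e | s | ~h) & (n | s | ~h)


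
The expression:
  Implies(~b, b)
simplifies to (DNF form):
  b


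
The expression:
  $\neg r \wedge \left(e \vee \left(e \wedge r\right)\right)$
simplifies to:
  $e \wedge \neg r$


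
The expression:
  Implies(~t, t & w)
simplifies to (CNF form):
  t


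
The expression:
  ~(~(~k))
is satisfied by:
  {k: False}


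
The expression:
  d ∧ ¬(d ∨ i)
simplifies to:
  False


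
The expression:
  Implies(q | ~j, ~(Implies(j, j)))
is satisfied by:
  {j: True, q: False}


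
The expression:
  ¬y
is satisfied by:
  {y: False}


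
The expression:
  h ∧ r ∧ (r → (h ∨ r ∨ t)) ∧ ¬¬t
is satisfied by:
  {t: True, h: True, r: True}


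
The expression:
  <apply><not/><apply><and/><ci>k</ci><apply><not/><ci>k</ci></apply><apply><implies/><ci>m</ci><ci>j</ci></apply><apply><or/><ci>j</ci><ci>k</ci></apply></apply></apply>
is always true.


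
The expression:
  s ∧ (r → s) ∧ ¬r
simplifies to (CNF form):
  s ∧ ¬r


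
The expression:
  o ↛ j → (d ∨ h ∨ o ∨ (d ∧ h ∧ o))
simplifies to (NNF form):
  True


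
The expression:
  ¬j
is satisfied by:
  {j: False}


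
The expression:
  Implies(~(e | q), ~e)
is always true.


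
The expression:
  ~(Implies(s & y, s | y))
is never true.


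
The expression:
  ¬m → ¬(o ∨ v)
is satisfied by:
  {m: True, v: False, o: False}
  {m: True, o: True, v: False}
  {m: True, v: True, o: False}
  {m: True, o: True, v: True}
  {o: False, v: False, m: False}


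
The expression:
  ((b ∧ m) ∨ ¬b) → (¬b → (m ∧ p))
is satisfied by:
  {b: True, m: True, p: True}
  {b: True, m: True, p: False}
  {b: True, p: True, m: False}
  {b: True, p: False, m: False}
  {m: True, p: True, b: False}


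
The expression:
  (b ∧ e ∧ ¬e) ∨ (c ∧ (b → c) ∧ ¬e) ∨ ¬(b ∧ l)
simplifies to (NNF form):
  (c ∧ ¬e) ∨ ¬b ∨ ¬l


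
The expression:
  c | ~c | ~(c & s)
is always true.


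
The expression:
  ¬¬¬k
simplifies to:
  ¬k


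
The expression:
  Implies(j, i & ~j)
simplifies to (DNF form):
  ~j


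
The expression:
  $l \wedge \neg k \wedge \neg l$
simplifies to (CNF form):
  $\text{False}$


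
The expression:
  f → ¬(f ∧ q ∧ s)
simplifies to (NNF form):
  ¬f ∨ ¬q ∨ ¬s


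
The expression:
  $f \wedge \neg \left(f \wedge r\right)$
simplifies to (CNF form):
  $f \wedge \neg r$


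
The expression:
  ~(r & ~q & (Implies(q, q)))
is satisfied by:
  {q: True, r: False}
  {r: False, q: False}
  {r: True, q: True}


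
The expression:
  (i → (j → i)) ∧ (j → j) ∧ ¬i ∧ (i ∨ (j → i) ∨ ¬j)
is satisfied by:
  {i: False, j: False}


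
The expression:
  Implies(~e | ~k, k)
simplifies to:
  k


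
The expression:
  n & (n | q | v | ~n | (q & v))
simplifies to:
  n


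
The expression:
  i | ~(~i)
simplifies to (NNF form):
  i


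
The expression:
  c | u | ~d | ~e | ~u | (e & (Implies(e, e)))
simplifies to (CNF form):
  True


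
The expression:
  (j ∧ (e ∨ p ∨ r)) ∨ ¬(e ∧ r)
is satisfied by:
  {j: True, e: False, r: False}
  {j: False, e: False, r: False}
  {r: True, j: True, e: False}
  {r: True, j: False, e: False}
  {e: True, j: True, r: False}
  {e: True, j: False, r: False}
  {e: True, r: True, j: True}


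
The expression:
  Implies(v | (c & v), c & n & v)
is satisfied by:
  {c: True, n: True, v: False}
  {c: True, n: False, v: False}
  {n: True, c: False, v: False}
  {c: False, n: False, v: False}
  {c: True, v: True, n: True}


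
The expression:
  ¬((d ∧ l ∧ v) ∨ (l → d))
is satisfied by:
  {l: True, d: False}


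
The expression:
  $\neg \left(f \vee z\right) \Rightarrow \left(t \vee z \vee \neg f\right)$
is always true.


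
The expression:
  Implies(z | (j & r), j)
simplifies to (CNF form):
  j | ~z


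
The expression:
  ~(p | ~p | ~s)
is never true.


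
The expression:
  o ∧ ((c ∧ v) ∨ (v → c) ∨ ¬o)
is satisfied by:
  {c: True, o: True, v: False}
  {o: True, v: False, c: False}
  {c: True, v: True, o: True}


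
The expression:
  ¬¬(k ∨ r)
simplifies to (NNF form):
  k ∨ r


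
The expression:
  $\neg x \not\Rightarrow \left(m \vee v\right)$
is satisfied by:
  {x: False, v: False, m: False}


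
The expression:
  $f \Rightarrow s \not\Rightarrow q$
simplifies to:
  $\left(s \wedge \neg q\right) \vee \neg f$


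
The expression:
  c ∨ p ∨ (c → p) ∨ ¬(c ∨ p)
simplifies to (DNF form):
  True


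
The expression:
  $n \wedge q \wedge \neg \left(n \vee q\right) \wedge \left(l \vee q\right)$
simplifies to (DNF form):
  $\text{False}$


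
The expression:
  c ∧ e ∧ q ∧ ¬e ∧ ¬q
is never true.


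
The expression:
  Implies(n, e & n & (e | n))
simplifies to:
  e | ~n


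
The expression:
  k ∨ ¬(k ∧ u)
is always true.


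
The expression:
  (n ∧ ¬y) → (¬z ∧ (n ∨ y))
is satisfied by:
  {y: True, z: False, n: False}
  {z: False, n: False, y: False}
  {y: True, n: True, z: False}
  {n: True, z: False, y: False}
  {y: True, z: True, n: False}
  {z: True, y: False, n: False}
  {y: True, n: True, z: True}


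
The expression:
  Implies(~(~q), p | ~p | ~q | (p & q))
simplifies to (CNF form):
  True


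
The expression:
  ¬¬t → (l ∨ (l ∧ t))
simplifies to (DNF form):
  l ∨ ¬t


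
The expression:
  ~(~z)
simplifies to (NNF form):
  z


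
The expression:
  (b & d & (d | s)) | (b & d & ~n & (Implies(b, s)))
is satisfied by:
  {b: True, d: True}


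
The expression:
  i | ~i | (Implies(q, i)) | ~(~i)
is always true.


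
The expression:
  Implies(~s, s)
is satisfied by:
  {s: True}


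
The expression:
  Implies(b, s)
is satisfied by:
  {s: True, b: False}
  {b: False, s: False}
  {b: True, s: True}


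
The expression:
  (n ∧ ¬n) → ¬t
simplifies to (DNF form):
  True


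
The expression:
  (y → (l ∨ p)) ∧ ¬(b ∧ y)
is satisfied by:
  {l: True, p: True, y: False, b: False}
  {l: True, p: False, y: False, b: False}
  {p: True, b: False, l: False, y: False}
  {b: False, p: False, l: False, y: False}
  {b: True, l: True, p: True, y: False}
  {b: True, l: True, p: False, y: False}
  {b: True, p: True, l: False, y: False}
  {b: True, p: False, l: False, y: False}
  {y: True, l: True, p: True, b: False}
  {y: True, l: True, p: False, b: False}
  {y: True, p: True, l: False, b: False}


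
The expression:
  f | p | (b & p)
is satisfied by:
  {p: True, f: True}
  {p: True, f: False}
  {f: True, p: False}


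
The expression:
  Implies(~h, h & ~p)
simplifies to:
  h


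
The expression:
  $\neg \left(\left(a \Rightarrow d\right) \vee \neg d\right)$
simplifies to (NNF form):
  $\text{False}$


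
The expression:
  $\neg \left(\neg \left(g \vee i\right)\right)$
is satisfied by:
  {i: True, g: True}
  {i: True, g: False}
  {g: True, i: False}


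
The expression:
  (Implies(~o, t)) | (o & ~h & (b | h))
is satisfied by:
  {t: True, o: True}
  {t: True, o: False}
  {o: True, t: False}


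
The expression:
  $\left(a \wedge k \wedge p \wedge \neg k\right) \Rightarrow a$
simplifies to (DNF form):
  $\text{True}$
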